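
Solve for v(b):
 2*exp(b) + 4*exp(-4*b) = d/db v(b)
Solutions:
 v(b) = C1 + 2*exp(b) - exp(-4*b)


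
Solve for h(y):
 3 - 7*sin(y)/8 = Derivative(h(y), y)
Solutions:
 h(y) = C1 + 3*y + 7*cos(y)/8


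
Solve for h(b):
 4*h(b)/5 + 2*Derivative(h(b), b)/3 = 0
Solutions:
 h(b) = C1*exp(-6*b/5)


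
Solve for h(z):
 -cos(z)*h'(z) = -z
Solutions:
 h(z) = C1 + Integral(z/cos(z), z)


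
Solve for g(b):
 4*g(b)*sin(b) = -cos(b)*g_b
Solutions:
 g(b) = C1*cos(b)^4


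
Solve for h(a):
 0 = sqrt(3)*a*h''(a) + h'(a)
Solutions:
 h(a) = C1 + C2*a^(1 - sqrt(3)/3)


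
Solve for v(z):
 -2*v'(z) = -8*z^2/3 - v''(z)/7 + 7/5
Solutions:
 v(z) = C1 + C2*exp(14*z) + 4*z^3/9 + 2*z^2/21 - 1009*z/1470


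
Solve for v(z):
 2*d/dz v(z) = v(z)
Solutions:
 v(z) = C1*exp(z/2)


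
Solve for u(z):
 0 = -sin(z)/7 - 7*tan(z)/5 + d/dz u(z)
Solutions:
 u(z) = C1 - 7*log(cos(z))/5 - cos(z)/7


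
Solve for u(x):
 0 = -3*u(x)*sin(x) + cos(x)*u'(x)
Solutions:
 u(x) = C1/cos(x)^3


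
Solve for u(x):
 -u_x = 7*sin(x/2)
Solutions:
 u(x) = C1 + 14*cos(x/2)


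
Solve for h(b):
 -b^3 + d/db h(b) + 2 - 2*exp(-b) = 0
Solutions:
 h(b) = C1 + b^4/4 - 2*b - 2*exp(-b)


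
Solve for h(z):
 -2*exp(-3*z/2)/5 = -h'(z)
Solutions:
 h(z) = C1 - 4*exp(-3*z/2)/15


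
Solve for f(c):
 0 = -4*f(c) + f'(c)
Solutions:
 f(c) = C1*exp(4*c)


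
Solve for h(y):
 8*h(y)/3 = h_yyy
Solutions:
 h(y) = C3*exp(2*3^(2/3)*y/3) + (C1*sin(3^(1/6)*y) + C2*cos(3^(1/6)*y))*exp(-3^(2/3)*y/3)


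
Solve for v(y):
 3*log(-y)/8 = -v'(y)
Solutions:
 v(y) = C1 - 3*y*log(-y)/8 + 3*y/8


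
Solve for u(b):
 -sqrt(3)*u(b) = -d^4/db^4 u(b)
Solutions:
 u(b) = C1*exp(-3^(1/8)*b) + C2*exp(3^(1/8)*b) + C3*sin(3^(1/8)*b) + C4*cos(3^(1/8)*b)


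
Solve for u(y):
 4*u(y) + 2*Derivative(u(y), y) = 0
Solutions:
 u(y) = C1*exp(-2*y)


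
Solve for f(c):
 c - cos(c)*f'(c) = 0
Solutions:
 f(c) = C1 + Integral(c/cos(c), c)


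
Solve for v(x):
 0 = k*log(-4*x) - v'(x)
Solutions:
 v(x) = C1 + k*x*log(-x) + k*x*(-1 + 2*log(2))


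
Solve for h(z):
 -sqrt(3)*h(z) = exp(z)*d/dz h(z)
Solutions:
 h(z) = C1*exp(sqrt(3)*exp(-z))


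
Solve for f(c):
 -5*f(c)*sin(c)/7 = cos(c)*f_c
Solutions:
 f(c) = C1*cos(c)^(5/7)


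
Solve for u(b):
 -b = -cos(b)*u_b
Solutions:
 u(b) = C1 + Integral(b/cos(b), b)


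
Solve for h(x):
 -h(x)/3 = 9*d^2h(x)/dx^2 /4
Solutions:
 h(x) = C1*sin(2*sqrt(3)*x/9) + C2*cos(2*sqrt(3)*x/9)


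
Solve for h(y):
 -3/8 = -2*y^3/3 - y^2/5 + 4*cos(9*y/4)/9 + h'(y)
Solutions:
 h(y) = C1 + y^4/6 + y^3/15 - 3*y/8 - 16*sin(9*y/4)/81


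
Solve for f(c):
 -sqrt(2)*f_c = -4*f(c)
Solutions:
 f(c) = C1*exp(2*sqrt(2)*c)


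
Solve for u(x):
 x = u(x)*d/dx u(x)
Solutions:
 u(x) = -sqrt(C1 + x^2)
 u(x) = sqrt(C1 + x^2)


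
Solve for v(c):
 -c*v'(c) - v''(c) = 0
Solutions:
 v(c) = C1 + C2*erf(sqrt(2)*c/2)


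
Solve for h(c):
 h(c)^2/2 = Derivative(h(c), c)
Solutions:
 h(c) = -2/(C1 + c)


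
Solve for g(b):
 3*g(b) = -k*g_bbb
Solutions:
 g(b) = C1*exp(3^(1/3)*b*(-1/k)^(1/3)) + C2*exp(b*(-1/k)^(1/3)*(-3^(1/3) + 3^(5/6)*I)/2) + C3*exp(-b*(-1/k)^(1/3)*(3^(1/3) + 3^(5/6)*I)/2)


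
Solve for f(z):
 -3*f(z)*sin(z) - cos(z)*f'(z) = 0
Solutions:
 f(z) = C1*cos(z)^3


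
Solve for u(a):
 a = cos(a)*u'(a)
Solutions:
 u(a) = C1 + Integral(a/cos(a), a)


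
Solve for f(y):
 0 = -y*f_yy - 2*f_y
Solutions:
 f(y) = C1 + C2/y


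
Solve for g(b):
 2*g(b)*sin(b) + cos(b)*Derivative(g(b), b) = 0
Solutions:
 g(b) = C1*cos(b)^2


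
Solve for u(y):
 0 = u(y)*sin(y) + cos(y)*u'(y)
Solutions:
 u(y) = C1*cos(y)


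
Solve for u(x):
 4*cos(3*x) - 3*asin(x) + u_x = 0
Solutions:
 u(x) = C1 + 3*x*asin(x) + 3*sqrt(1 - x^2) - 4*sin(3*x)/3


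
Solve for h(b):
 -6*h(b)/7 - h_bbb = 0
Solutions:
 h(b) = C3*exp(-6^(1/3)*7^(2/3)*b/7) + (C1*sin(2^(1/3)*3^(5/6)*7^(2/3)*b/14) + C2*cos(2^(1/3)*3^(5/6)*7^(2/3)*b/14))*exp(6^(1/3)*7^(2/3)*b/14)


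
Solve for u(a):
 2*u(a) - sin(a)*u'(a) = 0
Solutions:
 u(a) = C1*(cos(a) - 1)/(cos(a) + 1)


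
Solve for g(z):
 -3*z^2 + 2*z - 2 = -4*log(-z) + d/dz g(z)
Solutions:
 g(z) = C1 - z^3 + z^2 + 4*z*log(-z) - 6*z


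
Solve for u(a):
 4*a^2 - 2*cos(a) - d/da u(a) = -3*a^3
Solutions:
 u(a) = C1 + 3*a^4/4 + 4*a^3/3 - 2*sin(a)


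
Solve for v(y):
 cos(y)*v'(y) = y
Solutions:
 v(y) = C1 + Integral(y/cos(y), y)


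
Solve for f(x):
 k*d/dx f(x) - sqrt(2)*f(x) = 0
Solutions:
 f(x) = C1*exp(sqrt(2)*x/k)


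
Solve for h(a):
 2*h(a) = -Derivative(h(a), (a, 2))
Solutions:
 h(a) = C1*sin(sqrt(2)*a) + C2*cos(sqrt(2)*a)


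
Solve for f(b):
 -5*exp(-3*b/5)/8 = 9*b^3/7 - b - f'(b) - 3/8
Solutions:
 f(b) = C1 + 9*b^4/28 - b^2/2 - 3*b/8 - 25*exp(-3*b/5)/24


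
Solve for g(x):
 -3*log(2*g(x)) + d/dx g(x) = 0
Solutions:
 -Integral(1/(log(_y) + log(2)), (_y, g(x)))/3 = C1 - x


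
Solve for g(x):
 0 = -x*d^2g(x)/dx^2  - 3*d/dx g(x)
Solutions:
 g(x) = C1 + C2/x^2


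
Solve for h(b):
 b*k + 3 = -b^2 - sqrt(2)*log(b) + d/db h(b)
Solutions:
 h(b) = C1 + b^3/3 + b^2*k/2 + sqrt(2)*b*log(b) - sqrt(2)*b + 3*b


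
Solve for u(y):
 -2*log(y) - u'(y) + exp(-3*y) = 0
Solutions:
 u(y) = C1 - 2*y*log(y) + 2*y - exp(-3*y)/3


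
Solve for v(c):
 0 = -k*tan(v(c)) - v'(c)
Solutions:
 v(c) = pi - asin(C1*exp(-c*k))
 v(c) = asin(C1*exp(-c*k))


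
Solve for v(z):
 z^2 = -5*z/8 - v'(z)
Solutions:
 v(z) = C1 - z^3/3 - 5*z^2/16


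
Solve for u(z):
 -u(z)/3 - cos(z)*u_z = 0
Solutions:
 u(z) = C1*(sin(z) - 1)^(1/6)/(sin(z) + 1)^(1/6)


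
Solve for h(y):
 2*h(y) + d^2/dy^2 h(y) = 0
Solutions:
 h(y) = C1*sin(sqrt(2)*y) + C2*cos(sqrt(2)*y)


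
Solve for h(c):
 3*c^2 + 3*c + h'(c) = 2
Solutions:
 h(c) = C1 - c^3 - 3*c^2/2 + 2*c


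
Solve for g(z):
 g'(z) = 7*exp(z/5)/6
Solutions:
 g(z) = C1 + 35*exp(z/5)/6


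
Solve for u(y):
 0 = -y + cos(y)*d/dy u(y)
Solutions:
 u(y) = C1 + Integral(y/cos(y), y)


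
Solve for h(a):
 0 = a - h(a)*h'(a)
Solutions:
 h(a) = -sqrt(C1 + a^2)
 h(a) = sqrt(C1 + a^2)


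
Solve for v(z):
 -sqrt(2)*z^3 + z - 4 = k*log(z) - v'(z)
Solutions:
 v(z) = C1 + k*z*log(z) - k*z + sqrt(2)*z^4/4 - z^2/2 + 4*z


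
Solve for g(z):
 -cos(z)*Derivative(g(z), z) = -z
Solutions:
 g(z) = C1 + Integral(z/cos(z), z)


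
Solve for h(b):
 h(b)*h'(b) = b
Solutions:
 h(b) = -sqrt(C1 + b^2)
 h(b) = sqrt(C1 + b^2)


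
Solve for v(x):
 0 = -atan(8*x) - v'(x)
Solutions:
 v(x) = C1 - x*atan(8*x) + log(64*x^2 + 1)/16


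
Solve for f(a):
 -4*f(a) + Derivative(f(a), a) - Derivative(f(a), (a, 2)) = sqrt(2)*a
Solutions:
 f(a) = -sqrt(2)*a/4 + (C1*sin(sqrt(15)*a/2) + C2*cos(sqrt(15)*a/2))*exp(a/2) - sqrt(2)/16


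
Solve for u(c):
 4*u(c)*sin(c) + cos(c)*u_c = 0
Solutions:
 u(c) = C1*cos(c)^4


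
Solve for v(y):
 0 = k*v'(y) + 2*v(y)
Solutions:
 v(y) = C1*exp(-2*y/k)


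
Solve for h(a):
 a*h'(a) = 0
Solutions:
 h(a) = C1


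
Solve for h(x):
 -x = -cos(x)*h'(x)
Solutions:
 h(x) = C1 + Integral(x/cos(x), x)


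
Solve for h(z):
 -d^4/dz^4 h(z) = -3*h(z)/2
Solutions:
 h(z) = C1*exp(-2^(3/4)*3^(1/4)*z/2) + C2*exp(2^(3/4)*3^(1/4)*z/2) + C3*sin(2^(3/4)*3^(1/4)*z/2) + C4*cos(2^(3/4)*3^(1/4)*z/2)


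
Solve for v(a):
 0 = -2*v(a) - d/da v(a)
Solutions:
 v(a) = C1*exp(-2*a)


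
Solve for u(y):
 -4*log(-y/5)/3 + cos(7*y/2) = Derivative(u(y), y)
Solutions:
 u(y) = C1 - 4*y*log(-y)/3 + 4*y/3 + 4*y*log(5)/3 + 2*sin(7*y/2)/7


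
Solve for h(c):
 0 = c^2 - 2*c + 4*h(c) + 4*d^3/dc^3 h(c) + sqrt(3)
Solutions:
 h(c) = C3*exp(-c) - c^2/4 + c/2 + (C1*sin(sqrt(3)*c/2) + C2*cos(sqrt(3)*c/2))*exp(c/2) - sqrt(3)/4


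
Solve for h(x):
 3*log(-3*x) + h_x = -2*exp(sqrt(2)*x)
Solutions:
 h(x) = C1 - 3*x*log(-x) + 3*x*(1 - log(3)) - sqrt(2)*exp(sqrt(2)*x)


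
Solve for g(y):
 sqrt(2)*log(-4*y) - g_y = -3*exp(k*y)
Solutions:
 g(y) = C1 + sqrt(2)*y*log(-y) + sqrt(2)*y*(-1 + 2*log(2)) + Piecewise((3*exp(k*y)/k, Ne(k, 0)), (3*y, True))


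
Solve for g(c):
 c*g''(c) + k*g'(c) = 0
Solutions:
 g(c) = C1 + c^(1 - re(k))*(C2*sin(log(c)*Abs(im(k))) + C3*cos(log(c)*im(k)))


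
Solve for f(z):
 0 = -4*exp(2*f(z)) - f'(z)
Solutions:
 f(z) = log(-sqrt(-1/(C1 - 4*z))) - log(2)/2
 f(z) = log(-1/(C1 - 4*z))/2 - log(2)/2


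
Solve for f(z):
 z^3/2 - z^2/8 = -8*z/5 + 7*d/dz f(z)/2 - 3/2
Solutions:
 f(z) = C1 + z^4/28 - z^3/84 + 8*z^2/35 + 3*z/7


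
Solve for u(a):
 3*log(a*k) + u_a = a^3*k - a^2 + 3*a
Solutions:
 u(a) = C1 + a^4*k/4 - a^3/3 + 3*a^2/2 - 3*a*log(a*k) + 3*a


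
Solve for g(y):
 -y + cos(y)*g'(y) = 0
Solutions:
 g(y) = C1 + Integral(y/cos(y), y)


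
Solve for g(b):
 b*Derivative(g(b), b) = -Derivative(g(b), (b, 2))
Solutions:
 g(b) = C1 + C2*erf(sqrt(2)*b/2)


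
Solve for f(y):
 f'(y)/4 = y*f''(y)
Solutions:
 f(y) = C1 + C2*y^(5/4)


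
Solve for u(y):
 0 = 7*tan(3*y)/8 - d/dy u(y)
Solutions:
 u(y) = C1 - 7*log(cos(3*y))/24


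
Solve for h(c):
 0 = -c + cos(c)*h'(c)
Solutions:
 h(c) = C1 + Integral(c/cos(c), c)


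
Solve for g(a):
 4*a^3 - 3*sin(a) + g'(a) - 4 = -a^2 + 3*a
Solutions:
 g(a) = C1 - a^4 - a^3/3 + 3*a^2/2 + 4*a - 3*cos(a)


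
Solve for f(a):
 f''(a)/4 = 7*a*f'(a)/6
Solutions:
 f(a) = C1 + C2*erfi(sqrt(21)*a/3)


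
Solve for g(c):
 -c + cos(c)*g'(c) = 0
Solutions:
 g(c) = C1 + Integral(c/cos(c), c)


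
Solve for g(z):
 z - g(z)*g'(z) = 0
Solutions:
 g(z) = -sqrt(C1 + z^2)
 g(z) = sqrt(C1 + z^2)


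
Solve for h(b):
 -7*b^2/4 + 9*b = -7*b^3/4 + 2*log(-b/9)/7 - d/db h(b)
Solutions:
 h(b) = C1 - 7*b^4/16 + 7*b^3/12 - 9*b^2/2 + 2*b*log(-b)/7 + 2*b*(-2*log(3) - 1)/7


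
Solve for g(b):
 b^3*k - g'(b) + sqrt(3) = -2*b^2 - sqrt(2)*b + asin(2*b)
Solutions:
 g(b) = C1 + b^4*k/4 + 2*b^3/3 + sqrt(2)*b^2/2 - b*asin(2*b) + sqrt(3)*b - sqrt(1 - 4*b^2)/2


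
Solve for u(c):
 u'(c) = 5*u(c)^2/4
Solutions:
 u(c) = -4/(C1 + 5*c)


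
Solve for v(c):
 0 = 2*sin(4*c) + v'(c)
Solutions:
 v(c) = C1 + cos(4*c)/2


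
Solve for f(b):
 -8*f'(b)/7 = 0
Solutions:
 f(b) = C1


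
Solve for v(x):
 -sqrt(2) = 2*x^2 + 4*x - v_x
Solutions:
 v(x) = C1 + 2*x^3/3 + 2*x^2 + sqrt(2)*x


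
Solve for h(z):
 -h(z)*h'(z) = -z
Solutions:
 h(z) = -sqrt(C1 + z^2)
 h(z) = sqrt(C1 + z^2)


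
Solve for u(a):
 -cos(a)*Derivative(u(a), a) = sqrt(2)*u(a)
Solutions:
 u(a) = C1*(sin(a) - 1)^(sqrt(2)/2)/(sin(a) + 1)^(sqrt(2)/2)


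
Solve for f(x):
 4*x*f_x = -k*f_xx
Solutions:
 f(x) = C1 + C2*sqrt(k)*erf(sqrt(2)*x*sqrt(1/k))


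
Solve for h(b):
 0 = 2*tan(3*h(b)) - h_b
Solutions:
 h(b) = -asin(C1*exp(6*b))/3 + pi/3
 h(b) = asin(C1*exp(6*b))/3


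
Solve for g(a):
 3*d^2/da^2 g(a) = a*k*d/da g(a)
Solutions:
 g(a) = Piecewise((-sqrt(6)*sqrt(pi)*C1*erf(sqrt(6)*a*sqrt(-k)/6)/(2*sqrt(-k)) - C2, (k > 0) | (k < 0)), (-C1*a - C2, True))


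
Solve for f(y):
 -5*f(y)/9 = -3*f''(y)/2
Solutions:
 f(y) = C1*exp(-sqrt(30)*y/9) + C2*exp(sqrt(30)*y/9)


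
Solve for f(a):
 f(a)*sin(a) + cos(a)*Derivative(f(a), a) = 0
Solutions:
 f(a) = C1*cos(a)


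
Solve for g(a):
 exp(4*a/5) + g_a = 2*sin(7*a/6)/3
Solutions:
 g(a) = C1 - 5*exp(4*a/5)/4 - 4*cos(7*a/6)/7


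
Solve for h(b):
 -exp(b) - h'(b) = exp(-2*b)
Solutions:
 h(b) = C1 - exp(b) + exp(-2*b)/2


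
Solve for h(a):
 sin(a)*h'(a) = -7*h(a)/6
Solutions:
 h(a) = C1*(cos(a) + 1)^(7/12)/(cos(a) - 1)^(7/12)


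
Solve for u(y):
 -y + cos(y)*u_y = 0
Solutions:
 u(y) = C1 + Integral(y/cos(y), y)


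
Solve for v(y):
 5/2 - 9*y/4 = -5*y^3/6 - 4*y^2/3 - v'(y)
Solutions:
 v(y) = C1 - 5*y^4/24 - 4*y^3/9 + 9*y^2/8 - 5*y/2


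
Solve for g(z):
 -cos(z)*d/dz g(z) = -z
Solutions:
 g(z) = C1 + Integral(z/cos(z), z)


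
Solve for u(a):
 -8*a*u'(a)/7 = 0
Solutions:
 u(a) = C1


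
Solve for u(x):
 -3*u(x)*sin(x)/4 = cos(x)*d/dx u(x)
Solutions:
 u(x) = C1*cos(x)^(3/4)


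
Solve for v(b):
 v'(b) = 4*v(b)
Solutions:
 v(b) = C1*exp(4*b)


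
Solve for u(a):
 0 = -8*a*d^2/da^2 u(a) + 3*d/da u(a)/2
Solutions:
 u(a) = C1 + C2*a^(19/16)


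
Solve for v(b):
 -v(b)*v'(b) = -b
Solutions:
 v(b) = -sqrt(C1 + b^2)
 v(b) = sqrt(C1 + b^2)


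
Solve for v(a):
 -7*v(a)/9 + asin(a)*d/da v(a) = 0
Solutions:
 v(a) = C1*exp(7*Integral(1/asin(a), a)/9)


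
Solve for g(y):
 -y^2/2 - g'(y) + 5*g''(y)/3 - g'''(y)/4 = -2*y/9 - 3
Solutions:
 g(y) = C1 + C2*exp(2*y/3) + C3*exp(6*y) - y^3/6 - 13*y^2/18 + 91*y/108


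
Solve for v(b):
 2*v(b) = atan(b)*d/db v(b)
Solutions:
 v(b) = C1*exp(2*Integral(1/atan(b), b))


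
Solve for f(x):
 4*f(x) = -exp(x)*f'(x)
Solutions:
 f(x) = C1*exp(4*exp(-x))


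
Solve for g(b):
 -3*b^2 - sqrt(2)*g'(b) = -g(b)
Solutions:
 g(b) = C1*exp(sqrt(2)*b/2) + 3*b^2 + 6*sqrt(2)*b + 12


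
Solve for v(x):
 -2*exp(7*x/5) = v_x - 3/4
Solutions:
 v(x) = C1 + 3*x/4 - 10*exp(7*x/5)/7


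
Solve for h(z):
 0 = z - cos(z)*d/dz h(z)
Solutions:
 h(z) = C1 + Integral(z/cos(z), z)


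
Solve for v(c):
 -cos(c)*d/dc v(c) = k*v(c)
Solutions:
 v(c) = C1*exp(k*(log(sin(c) - 1) - log(sin(c) + 1))/2)


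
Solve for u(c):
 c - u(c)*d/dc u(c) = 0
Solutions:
 u(c) = -sqrt(C1 + c^2)
 u(c) = sqrt(C1 + c^2)


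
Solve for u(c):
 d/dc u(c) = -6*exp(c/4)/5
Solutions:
 u(c) = C1 - 24*exp(c/4)/5


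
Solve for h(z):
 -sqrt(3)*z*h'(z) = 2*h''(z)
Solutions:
 h(z) = C1 + C2*erf(3^(1/4)*z/2)


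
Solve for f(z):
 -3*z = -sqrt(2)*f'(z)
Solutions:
 f(z) = C1 + 3*sqrt(2)*z^2/4


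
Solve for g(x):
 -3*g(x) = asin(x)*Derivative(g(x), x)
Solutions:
 g(x) = C1*exp(-3*Integral(1/asin(x), x))


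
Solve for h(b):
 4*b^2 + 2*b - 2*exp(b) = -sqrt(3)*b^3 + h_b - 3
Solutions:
 h(b) = C1 + sqrt(3)*b^4/4 + 4*b^3/3 + b^2 + 3*b - 2*exp(b)


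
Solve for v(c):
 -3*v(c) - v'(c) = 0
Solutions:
 v(c) = C1*exp(-3*c)


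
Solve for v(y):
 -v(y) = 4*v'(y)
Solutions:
 v(y) = C1*exp(-y/4)


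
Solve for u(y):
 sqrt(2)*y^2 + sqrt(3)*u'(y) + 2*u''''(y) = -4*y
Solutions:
 u(y) = C1 + C4*exp(-2^(2/3)*3^(1/6)*y/2) - sqrt(6)*y^3/9 - 2*sqrt(3)*y^2/3 + (C2*sin(6^(2/3)*y/4) + C3*cos(6^(2/3)*y/4))*exp(2^(2/3)*3^(1/6)*y/4)


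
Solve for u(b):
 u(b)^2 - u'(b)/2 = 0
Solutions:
 u(b) = -1/(C1 + 2*b)


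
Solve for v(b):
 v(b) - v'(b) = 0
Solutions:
 v(b) = C1*exp(b)


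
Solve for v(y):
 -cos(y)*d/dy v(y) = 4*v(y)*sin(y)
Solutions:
 v(y) = C1*cos(y)^4


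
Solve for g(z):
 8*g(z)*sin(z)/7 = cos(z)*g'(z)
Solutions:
 g(z) = C1/cos(z)^(8/7)


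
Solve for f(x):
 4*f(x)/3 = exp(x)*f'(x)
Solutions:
 f(x) = C1*exp(-4*exp(-x)/3)


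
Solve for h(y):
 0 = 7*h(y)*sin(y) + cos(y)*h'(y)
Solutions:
 h(y) = C1*cos(y)^7


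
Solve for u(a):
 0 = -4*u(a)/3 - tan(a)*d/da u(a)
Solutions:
 u(a) = C1/sin(a)^(4/3)


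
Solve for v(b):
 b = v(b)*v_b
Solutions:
 v(b) = -sqrt(C1 + b^2)
 v(b) = sqrt(C1 + b^2)


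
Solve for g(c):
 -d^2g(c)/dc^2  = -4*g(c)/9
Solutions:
 g(c) = C1*exp(-2*c/3) + C2*exp(2*c/3)


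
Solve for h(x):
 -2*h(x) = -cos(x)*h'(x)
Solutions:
 h(x) = C1*(sin(x) + 1)/(sin(x) - 1)


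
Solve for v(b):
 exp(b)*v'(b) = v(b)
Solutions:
 v(b) = C1*exp(-exp(-b))


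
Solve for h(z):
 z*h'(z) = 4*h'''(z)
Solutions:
 h(z) = C1 + Integral(C2*airyai(2^(1/3)*z/2) + C3*airybi(2^(1/3)*z/2), z)


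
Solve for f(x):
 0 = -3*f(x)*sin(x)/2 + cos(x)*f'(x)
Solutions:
 f(x) = C1/cos(x)^(3/2)


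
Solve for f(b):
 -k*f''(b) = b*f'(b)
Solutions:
 f(b) = C1 + C2*sqrt(k)*erf(sqrt(2)*b*sqrt(1/k)/2)


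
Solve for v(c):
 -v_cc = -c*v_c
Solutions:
 v(c) = C1 + C2*erfi(sqrt(2)*c/2)


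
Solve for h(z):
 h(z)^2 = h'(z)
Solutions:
 h(z) = -1/(C1 + z)


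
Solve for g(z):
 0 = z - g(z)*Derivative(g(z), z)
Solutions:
 g(z) = -sqrt(C1 + z^2)
 g(z) = sqrt(C1 + z^2)


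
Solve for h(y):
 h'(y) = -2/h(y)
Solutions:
 h(y) = -sqrt(C1 - 4*y)
 h(y) = sqrt(C1 - 4*y)


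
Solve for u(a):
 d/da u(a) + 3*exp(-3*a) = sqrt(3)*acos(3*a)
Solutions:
 u(a) = C1 + sqrt(3)*a*acos(3*a) - sqrt(3)*sqrt(1 - 9*a^2)/3 + exp(-3*a)


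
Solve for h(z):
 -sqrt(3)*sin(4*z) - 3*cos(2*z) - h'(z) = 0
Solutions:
 h(z) = C1 - 3*sin(2*z)/2 + sqrt(3)*cos(4*z)/4


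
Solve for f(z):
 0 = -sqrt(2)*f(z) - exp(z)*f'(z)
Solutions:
 f(z) = C1*exp(sqrt(2)*exp(-z))


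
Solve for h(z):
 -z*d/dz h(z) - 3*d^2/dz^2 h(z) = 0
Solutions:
 h(z) = C1 + C2*erf(sqrt(6)*z/6)


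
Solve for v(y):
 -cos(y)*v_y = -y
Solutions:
 v(y) = C1 + Integral(y/cos(y), y)


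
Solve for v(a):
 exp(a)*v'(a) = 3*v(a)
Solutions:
 v(a) = C1*exp(-3*exp(-a))


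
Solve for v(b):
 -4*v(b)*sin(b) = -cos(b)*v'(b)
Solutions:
 v(b) = C1/cos(b)^4


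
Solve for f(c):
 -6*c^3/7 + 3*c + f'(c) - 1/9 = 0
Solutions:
 f(c) = C1 + 3*c^4/14 - 3*c^2/2 + c/9


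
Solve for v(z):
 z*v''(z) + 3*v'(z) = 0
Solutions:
 v(z) = C1 + C2/z^2


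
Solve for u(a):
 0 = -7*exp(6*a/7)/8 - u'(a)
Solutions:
 u(a) = C1 - 49*exp(6*a/7)/48


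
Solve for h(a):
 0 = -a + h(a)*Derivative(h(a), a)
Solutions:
 h(a) = -sqrt(C1 + a^2)
 h(a) = sqrt(C1 + a^2)


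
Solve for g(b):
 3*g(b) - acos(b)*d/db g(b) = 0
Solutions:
 g(b) = C1*exp(3*Integral(1/acos(b), b))


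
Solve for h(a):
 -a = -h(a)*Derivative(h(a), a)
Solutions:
 h(a) = -sqrt(C1 + a^2)
 h(a) = sqrt(C1 + a^2)


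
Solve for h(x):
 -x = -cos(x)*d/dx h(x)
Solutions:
 h(x) = C1 + Integral(x/cos(x), x)


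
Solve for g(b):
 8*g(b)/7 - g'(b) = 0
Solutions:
 g(b) = C1*exp(8*b/7)


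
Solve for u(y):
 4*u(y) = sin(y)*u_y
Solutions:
 u(y) = C1*(cos(y)^2 - 2*cos(y) + 1)/(cos(y)^2 + 2*cos(y) + 1)


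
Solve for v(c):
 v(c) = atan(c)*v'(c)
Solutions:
 v(c) = C1*exp(Integral(1/atan(c), c))


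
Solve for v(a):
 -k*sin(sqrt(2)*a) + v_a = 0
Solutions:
 v(a) = C1 - sqrt(2)*k*cos(sqrt(2)*a)/2


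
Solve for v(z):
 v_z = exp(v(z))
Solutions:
 v(z) = log(-1/(C1 + z))


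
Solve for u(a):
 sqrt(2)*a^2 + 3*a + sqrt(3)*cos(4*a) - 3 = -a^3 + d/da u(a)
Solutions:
 u(a) = C1 + a^4/4 + sqrt(2)*a^3/3 + 3*a^2/2 - 3*a + sqrt(3)*sin(4*a)/4


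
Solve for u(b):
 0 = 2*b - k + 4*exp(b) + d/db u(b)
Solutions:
 u(b) = C1 - b^2 + b*k - 4*exp(b)


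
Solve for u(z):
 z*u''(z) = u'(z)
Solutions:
 u(z) = C1 + C2*z^2


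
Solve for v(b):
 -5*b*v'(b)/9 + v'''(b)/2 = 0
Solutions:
 v(b) = C1 + Integral(C2*airyai(30^(1/3)*b/3) + C3*airybi(30^(1/3)*b/3), b)


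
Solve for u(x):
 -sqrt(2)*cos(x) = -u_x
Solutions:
 u(x) = C1 + sqrt(2)*sin(x)


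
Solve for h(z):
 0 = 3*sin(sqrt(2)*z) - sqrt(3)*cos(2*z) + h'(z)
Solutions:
 h(z) = C1 + sqrt(3)*sin(2*z)/2 + 3*sqrt(2)*cos(sqrt(2)*z)/2


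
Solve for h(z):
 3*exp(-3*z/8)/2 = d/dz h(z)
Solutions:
 h(z) = C1 - 4*exp(-3*z/8)


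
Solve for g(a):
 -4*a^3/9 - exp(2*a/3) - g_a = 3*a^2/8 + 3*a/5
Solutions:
 g(a) = C1 - a^4/9 - a^3/8 - 3*a^2/10 - 3*exp(2*a/3)/2


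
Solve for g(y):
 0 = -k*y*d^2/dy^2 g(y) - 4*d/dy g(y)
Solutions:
 g(y) = C1 + y^(((re(k) - 4)*re(k) + im(k)^2)/(re(k)^2 + im(k)^2))*(C2*sin(4*log(y)*Abs(im(k))/(re(k)^2 + im(k)^2)) + C3*cos(4*log(y)*im(k)/(re(k)^2 + im(k)^2)))


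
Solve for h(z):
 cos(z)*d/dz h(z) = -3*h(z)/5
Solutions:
 h(z) = C1*(sin(z) - 1)^(3/10)/(sin(z) + 1)^(3/10)


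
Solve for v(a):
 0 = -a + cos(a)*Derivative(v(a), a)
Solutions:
 v(a) = C1 + Integral(a/cos(a), a)


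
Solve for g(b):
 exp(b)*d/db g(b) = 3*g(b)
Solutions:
 g(b) = C1*exp(-3*exp(-b))


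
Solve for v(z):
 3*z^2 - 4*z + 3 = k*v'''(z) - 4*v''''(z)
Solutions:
 v(z) = C1 + C2*z + C3*z^2 + C4*exp(k*z/4) + z^5/(20*k) + z^4*(-1/6 + 1/k)/k + z^3*(1/2 - 8/(3*k) + 16/k^2)/k


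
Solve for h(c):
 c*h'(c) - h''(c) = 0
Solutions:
 h(c) = C1 + C2*erfi(sqrt(2)*c/2)


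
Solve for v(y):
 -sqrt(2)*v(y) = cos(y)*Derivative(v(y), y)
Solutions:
 v(y) = C1*(sin(y) - 1)^(sqrt(2)/2)/(sin(y) + 1)^(sqrt(2)/2)


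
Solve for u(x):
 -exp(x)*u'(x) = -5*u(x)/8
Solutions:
 u(x) = C1*exp(-5*exp(-x)/8)


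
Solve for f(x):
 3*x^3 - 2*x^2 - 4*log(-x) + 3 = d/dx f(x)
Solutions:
 f(x) = C1 + 3*x^4/4 - 2*x^3/3 - 4*x*log(-x) + 7*x


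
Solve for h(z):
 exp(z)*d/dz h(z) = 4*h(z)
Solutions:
 h(z) = C1*exp(-4*exp(-z))


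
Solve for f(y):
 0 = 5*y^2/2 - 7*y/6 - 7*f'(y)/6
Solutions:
 f(y) = C1 + 5*y^3/7 - y^2/2


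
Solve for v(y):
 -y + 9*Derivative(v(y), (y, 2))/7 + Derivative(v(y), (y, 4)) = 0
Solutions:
 v(y) = C1 + C2*y + C3*sin(3*sqrt(7)*y/7) + C4*cos(3*sqrt(7)*y/7) + 7*y^3/54


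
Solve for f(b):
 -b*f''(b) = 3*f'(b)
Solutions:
 f(b) = C1 + C2/b^2


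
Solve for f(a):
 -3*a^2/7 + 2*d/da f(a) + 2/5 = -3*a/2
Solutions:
 f(a) = C1 + a^3/14 - 3*a^2/8 - a/5


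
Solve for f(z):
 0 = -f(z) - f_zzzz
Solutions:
 f(z) = (C1*sin(sqrt(2)*z/2) + C2*cos(sqrt(2)*z/2))*exp(-sqrt(2)*z/2) + (C3*sin(sqrt(2)*z/2) + C4*cos(sqrt(2)*z/2))*exp(sqrt(2)*z/2)


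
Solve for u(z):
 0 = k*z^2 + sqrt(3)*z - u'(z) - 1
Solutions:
 u(z) = C1 + k*z^3/3 + sqrt(3)*z^2/2 - z


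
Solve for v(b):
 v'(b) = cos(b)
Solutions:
 v(b) = C1 + sin(b)


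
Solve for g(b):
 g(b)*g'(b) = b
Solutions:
 g(b) = -sqrt(C1 + b^2)
 g(b) = sqrt(C1 + b^2)


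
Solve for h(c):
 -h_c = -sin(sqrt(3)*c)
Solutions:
 h(c) = C1 - sqrt(3)*cos(sqrt(3)*c)/3


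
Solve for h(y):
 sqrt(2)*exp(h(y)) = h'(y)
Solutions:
 h(y) = log(-1/(C1 + sqrt(2)*y))


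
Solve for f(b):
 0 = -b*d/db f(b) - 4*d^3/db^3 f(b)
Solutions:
 f(b) = C1 + Integral(C2*airyai(-2^(1/3)*b/2) + C3*airybi(-2^(1/3)*b/2), b)


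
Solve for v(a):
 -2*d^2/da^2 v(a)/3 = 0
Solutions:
 v(a) = C1 + C2*a


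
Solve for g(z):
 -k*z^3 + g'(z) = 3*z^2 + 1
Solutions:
 g(z) = C1 + k*z^4/4 + z^3 + z


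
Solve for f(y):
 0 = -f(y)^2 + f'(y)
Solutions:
 f(y) = -1/(C1 + y)


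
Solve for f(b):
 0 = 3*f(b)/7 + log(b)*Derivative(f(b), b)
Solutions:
 f(b) = C1*exp(-3*li(b)/7)


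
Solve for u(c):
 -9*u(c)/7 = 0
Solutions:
 u(c) = 0


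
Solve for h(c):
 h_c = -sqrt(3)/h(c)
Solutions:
 h(c) = -sqrt(C1 - 2*sqrt(3)*c)
 h(c) = sqrt(C1 - 2*sqrt(3)*c)


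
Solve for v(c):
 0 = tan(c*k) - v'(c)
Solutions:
 v(c) = C1 + Piecewise((-log(cos(c*k))/k, Ne(k, 0)), (0, True))


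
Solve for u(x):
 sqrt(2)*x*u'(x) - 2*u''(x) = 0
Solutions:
 u(x) = C1 + C2*erfi(2^(1/4)*x/2)


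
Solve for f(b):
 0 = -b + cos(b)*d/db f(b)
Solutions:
 f(b) = C1 + Integral(b/cos(b), b)


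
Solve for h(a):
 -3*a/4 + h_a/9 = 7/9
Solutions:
 h(a) = C1 + 27*a^2/8 + 7*a


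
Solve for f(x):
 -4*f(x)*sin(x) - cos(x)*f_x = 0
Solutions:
 f(x) = C1*cos(x)^4


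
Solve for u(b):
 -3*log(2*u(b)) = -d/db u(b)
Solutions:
 -Integral(1/(log(_y) + log(2)), (_y, u(b)))/3 = C1 - b


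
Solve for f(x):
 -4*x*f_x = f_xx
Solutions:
 f(x) = C1 + C2*erf(sqrt(2)*x)


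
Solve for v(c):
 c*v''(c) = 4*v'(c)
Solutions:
 v(c) = C1 + C2*c^5


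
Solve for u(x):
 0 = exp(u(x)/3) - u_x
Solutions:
 u(x) = 3*log(-1/(C1 + x)) + 3*log(3)


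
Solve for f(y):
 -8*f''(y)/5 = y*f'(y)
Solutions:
 f(y) = C1 + C2*erf(sqrt(5)*y/4)


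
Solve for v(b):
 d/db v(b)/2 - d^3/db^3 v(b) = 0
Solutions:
 v(b) = C1 + C2*exp(-sqrt(2)*b/2) + C3*exp(sqrt(2)*b/2)


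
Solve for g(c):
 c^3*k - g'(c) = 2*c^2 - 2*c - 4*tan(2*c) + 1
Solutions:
 g(c) = C1 + c^4*k/4 - 2*c^3/3 + c^2 - c - 2*log(cos(2*c))


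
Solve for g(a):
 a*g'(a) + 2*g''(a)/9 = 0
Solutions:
 g(a) = C1 + C2*erf(3*a/2)


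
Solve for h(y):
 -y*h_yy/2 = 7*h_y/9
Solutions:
 h(y) = C1 + C2/y^(5/9)


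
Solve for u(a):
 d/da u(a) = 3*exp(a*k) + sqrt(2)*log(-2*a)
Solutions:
 u(a) = C1 + sqrt(2)*a*log(-a) + sqrt(2)*a*(-1 + log(2)) + Piecewise((3*exp(a*k)/k, Ne(k, 0)), (3*a, True))


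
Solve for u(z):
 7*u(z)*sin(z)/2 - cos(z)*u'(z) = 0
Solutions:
 u(z) = C1/cos(z)^(7/2)


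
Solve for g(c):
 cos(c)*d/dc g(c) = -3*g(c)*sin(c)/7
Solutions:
 g(c) = C1*cos(c)^(3/7)


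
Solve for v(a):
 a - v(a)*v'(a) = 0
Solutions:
 v(a) = -sqrt(C1 + a^2)
 v(a) = sqrt(C1 + a^2)


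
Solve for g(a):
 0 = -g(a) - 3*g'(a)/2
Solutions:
 g(a) = C1*exp(-2*a/3)


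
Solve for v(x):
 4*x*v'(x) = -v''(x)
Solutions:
 v(x) = C1 + C2*erf(sqrt(2)*x)


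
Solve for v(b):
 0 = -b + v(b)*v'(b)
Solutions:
 v(b) = -sqrt(C1 + b^2)
 v(b) = sqrt(C1 + b^2)


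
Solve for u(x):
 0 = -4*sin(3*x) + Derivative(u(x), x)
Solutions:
 u(x) = C1 - 4*cos(3*x)/3


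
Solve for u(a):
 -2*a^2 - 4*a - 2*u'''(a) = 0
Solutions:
 u(a) = C1 + C2*a + C3*a^2 - a^5/60 - a^4/12


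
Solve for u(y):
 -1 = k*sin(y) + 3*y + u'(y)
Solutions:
 u(y) = C1 + k*cos(y) - 3*y^2/2 - y


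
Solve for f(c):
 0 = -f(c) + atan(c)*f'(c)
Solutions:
 f(c) = C1*exp(Integral(1/atan(c), c))


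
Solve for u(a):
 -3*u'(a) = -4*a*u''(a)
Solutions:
 u(a) = C1 + C2*a^(7/4)


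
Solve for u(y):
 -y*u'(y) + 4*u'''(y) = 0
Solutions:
 u(y) = C1 + Integral(C2*airyai(2^(1/3)*y/2) + C3*airybi(2^(1/3)*y/2), y)


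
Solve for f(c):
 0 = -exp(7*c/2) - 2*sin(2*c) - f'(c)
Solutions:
 f(c) = C1 - 2*exp(7*c/2)/7 + cos(2*c)


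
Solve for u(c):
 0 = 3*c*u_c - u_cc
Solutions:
 u(c) = C1 + C2*erfi(sqrt(6)*c/2)


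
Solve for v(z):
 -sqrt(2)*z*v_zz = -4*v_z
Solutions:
 v(z) = C1 + C2*z^(1 + 2*sqrt(2))


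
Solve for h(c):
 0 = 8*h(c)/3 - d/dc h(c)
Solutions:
 h(c) = C1*exp(8*c/3)


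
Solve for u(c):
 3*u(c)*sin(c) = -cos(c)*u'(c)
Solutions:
 u(c) = C1*cos(c)^3


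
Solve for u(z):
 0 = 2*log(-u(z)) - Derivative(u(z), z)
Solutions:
 -li(-u(z)) = C1 + 2*z


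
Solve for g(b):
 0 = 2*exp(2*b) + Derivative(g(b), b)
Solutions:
 g(b) = C1 - exp(2*b)


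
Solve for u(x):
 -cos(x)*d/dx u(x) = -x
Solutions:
 u(x) = C1 + Integral(x/cos(x), x)


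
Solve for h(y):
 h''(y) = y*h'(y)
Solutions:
 h(y) = C1 + C2*erfi(sqrt(2)*y/2)


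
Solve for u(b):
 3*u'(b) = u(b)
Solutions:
 u(b) = C1*exp(b/3)


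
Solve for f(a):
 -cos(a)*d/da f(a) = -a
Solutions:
 f(a) = C1 + Integral(a/cos(a), a)


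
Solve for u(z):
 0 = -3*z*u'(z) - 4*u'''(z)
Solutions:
 u(z) = C1 + Integral(C2*airyai(-6^(1/3)*z/2) + C3*airybi(-6^(1/3)*z/2), z)


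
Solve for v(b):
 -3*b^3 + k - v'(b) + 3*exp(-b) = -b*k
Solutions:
 v(b) = C1 - 3*b^4/4 + b^2*k/2 + b*k - 3*exp(-b)


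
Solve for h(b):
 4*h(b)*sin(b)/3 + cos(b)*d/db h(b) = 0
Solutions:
 h(b) = C1*cos(b)^(4/3)


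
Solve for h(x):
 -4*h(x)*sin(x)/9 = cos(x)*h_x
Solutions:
 h(x) = C1*cos(x)^(4/9)


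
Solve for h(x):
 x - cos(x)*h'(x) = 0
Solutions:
 h(x) = C1 + Integral(x/cos(x), x)


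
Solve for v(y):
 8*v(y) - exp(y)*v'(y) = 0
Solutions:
 v(y) = C1*exp(-8*exp(-y))


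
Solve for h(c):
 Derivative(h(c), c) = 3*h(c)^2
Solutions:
 h(c) = -1/(C1 + 3*c)


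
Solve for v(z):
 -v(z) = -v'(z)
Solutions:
 v(z) = C1*exp(z)


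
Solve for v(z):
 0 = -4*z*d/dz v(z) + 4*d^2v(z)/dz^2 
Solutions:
 v(z) = C1 + C2*erfi(sqrt(2)*z/2)


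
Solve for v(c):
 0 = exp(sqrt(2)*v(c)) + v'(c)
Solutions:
 v(c) = sqrt(2)*(2*log(1/(C1 + c)) - log(2))/4


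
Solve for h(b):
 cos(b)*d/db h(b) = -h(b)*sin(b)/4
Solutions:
 h(b) = C1*cos(b)^(1/4)


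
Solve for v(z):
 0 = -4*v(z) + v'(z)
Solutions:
 v(z) = C1*exp(4*z)


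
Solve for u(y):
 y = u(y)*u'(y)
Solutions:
 u(y) = -sqrt(C1 + y^2)
 u(y) = sqrt(C1 + y^2)


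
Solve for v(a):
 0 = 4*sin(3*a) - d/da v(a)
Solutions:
 v(a) = C1 - 4*cos(3*a)/3


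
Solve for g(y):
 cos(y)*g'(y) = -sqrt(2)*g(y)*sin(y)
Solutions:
 g(y) = C1*cos(y)^(sqrt(2))


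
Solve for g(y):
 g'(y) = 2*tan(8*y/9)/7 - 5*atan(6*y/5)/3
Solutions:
 g(y) = C1 - 5*y*atan(6*y/5)/3 + 25*log(36*y^2 + 25)/36 - 9*log(cos(8*y/9))/28


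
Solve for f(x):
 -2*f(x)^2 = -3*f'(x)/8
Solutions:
 f(x) = -3/(C1 + 16*x)


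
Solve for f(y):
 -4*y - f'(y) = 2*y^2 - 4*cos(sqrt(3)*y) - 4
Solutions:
 f(y) = C1 - 2*y^3/3 - 2*y^2 + 4*y + 4*sqrt(3)*sin(sqrt(3)*y)/3


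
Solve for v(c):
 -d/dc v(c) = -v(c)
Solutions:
 v(c) = C1*exp(c)


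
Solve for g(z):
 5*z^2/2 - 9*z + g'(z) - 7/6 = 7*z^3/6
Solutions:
 g(z) = C1 + 7*z^4/24 - 5*z^3/6 + 9*z^2/2 + 7*z/6


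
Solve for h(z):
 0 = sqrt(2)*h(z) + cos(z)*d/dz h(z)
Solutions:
 h(z) = C1*(sin(z) - 1)^(sqrt(2)/2)/(sin(z) + 1)^(sqrt(2)/2)


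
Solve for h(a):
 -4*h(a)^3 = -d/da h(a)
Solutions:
 h(a) = -sqrt(2)*sqrt(-1/(C1 + 4*a))/2
 h(a) = sqrt(2)*sqrt(-1/(C1 + 4*a))/2


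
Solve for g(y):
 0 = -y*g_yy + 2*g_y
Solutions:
 g(y) = C1 + C2*y^3


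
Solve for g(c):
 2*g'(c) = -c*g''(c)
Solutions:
 g(c) = C1 + C2/c


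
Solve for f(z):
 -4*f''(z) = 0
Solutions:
 f(z) = C1 + C2*z


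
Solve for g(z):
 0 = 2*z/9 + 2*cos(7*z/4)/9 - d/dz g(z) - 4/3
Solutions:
 g(z) = C1 + z^2/9 - 4*z/3 + 8*sin(7*z/4)/63


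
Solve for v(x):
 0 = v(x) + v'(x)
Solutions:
 v(x) = C1*exp(-x)


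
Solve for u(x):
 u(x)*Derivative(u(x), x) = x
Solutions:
 u(x) = -sqrt(C1 + x^2)
 u(x) = sqrt(C1 + x^2)


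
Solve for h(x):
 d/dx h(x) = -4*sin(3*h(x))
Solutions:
 h(x) = -acos((-C1 - exp(24*x))/(C1 - exp(24*x)))/3 + 2*pi/3
 h(x) = acos((-C1 - exp(24*x))/(C1 - exp(24*x)))/3


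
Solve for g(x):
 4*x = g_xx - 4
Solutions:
 g(x) = C1 + C2*x + 2*x^3/3 + 2*x^2


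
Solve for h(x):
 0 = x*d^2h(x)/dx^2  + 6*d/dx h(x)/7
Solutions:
 h(x) = C1 + C2*x^(1/7)


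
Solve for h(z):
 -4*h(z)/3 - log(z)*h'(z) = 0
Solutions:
 h(z) = C1*exp(-4*li(z)/3)


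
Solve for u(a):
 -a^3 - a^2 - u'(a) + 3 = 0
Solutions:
 u(a) = C1 - a^4/4 - a^3/3 + 3*a


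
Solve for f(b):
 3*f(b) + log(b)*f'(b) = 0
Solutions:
 f(b) = C1*exp(-3*li(b))


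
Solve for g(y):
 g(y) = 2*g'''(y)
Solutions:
 g(y) = C3*exp(2^(2/3)*y/2) + (C1*sin(2^(2/3)*sqrt(3)*y/4) + C2*cos(2^(2/3)*sqrt(3)*y/4))*exp(-2^(2/3)*y/4)


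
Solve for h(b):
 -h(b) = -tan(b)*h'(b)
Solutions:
 h(b) = C1*sin(b)


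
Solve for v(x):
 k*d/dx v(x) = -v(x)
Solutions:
 v(x) = C1*exp(-x/k)


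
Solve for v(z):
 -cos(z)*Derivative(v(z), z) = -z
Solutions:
 v(z) = C1 + Integral(z/cos(z), z)


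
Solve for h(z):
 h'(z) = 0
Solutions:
 h(z) = C1


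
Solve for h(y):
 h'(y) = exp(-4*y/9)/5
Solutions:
 h(y) = C1 - 9*exp(-4*y/9)/20


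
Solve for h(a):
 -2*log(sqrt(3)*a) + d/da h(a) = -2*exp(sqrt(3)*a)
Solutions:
 h(a) = C1 + 2*a*log(a) + a*(-2 + log(3)) - 2*sqrt(3)*exp(sqrt(3)*a)/3


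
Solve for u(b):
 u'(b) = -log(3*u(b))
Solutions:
 Integral(1/(log(_y) + log(3)), (_y, u(b))) = C1 - b


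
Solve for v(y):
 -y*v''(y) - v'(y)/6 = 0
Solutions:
 v(y) = C1 + C2*y^(5/6)


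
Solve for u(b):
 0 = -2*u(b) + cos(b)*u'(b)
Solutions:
 u(b) = C1*(sin(b) + 1)/(sin(b) - 1)


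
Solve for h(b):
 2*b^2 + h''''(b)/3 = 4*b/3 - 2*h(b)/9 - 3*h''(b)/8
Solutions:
 h(b) = -9*b^2 + 6*b + (C1*sin(2^(1/4)*3^(3/4)*b*cos(atan(sqrt(807)/27)/2)/3) + C2*cos(2^(1/4)*3^(3/4)*b*cos(atan(sqrt(807)/27)/2)/3))*exp(-2^(1/4)*3^(3/4)*b*sin(atan(sqrt(807)/27)/2)/3) + (C3*sin(2^(1/4)*3^(3/4)*b*cos(atan(sqrt(807)/27)/2)/3) + C4*cos(2^(1/4)*3^(3/4)*b*cos(atan(sqrt(807)/27)/2)/3))*exp(2^(1/4)*3^(3/4)*b*sin(atan(sqrt(807)/27)/2)/3) + 243/8


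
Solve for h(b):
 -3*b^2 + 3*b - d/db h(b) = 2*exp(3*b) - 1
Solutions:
 h(b) = C1 - b^3 + 3*b^2/2 + b - 2*exp(3*b)/3


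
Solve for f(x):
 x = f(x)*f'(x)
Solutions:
 f(x) = -sqrt(C1 + x^2)
 f(x) = sqrt(C1 + x^2)


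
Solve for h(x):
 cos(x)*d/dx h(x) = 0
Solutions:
 h(x) = C1


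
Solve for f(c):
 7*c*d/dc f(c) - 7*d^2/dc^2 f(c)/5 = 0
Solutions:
 f(c) = C1 + C2*erfi(sqrt(10)*c/2)


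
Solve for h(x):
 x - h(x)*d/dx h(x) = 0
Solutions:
 h(x) = -sqrt(C1 + x^2)
 h(x) = sqrt(C1 + x^2)


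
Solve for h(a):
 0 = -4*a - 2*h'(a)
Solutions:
 h(a) = C1 - a^2


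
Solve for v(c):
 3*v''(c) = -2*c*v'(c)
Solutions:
 v(c) = C1 + C2*erf(sqrt(3)*c/3)


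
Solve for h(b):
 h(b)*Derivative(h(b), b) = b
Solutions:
 h(b) = -sqrt(C1 + b^2)
 h(b) = sqrt(C1 + b^2)


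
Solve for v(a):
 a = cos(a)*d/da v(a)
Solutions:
 v(a) = C1 + Integral(a/cos(a), a)


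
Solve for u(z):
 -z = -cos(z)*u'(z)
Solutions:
 u(z) = C1 + Integral(z/cos(z), z)


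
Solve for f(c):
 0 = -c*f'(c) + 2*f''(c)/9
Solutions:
 f(c) = C1 + C2*erfi(3*c/2)


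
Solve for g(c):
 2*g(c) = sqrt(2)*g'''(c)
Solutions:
 g(c) = C3*exp(2^(1/6)*c) + (C1*sin(2^(1/6)*sqrt(3)*c/2) + C2*cos(2^(1/6)*sqrt(3)*c/2))*exp(-2^(1/6)*c/2)


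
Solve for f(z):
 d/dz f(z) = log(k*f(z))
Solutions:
 li(k*f(z))/k = C1 + z


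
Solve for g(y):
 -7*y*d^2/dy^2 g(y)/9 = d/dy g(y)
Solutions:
 g(y) = C1 + C2/y^(2/7)


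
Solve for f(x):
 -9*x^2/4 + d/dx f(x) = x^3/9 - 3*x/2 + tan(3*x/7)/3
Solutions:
 f(x) = C1 + x^4/36 + 3*x^3/4 - 3*x^2/4 - 7*log(cos(3*x/7))/9


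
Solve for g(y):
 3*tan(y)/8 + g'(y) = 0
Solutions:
 g(y) = C1 + 3*log(cos(y))/8


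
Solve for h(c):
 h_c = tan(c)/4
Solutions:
 h(c) = C1 - log(cos(c))/4


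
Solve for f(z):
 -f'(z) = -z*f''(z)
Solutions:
 f(z) = C1 + C2*z^2


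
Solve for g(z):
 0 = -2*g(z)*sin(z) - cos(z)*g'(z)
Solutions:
 g(z) = C1*cos(z)^2


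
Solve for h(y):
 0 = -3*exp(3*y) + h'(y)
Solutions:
 h(y) = C1 + exp(3*y)


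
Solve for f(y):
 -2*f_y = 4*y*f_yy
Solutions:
 f(y) = C1 + C2*sqrt(y)


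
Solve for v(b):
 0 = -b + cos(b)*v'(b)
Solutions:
 v(b) = C1 + Integral(b/cos(b), b)


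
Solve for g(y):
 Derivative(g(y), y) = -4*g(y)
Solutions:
 g(y) = C1*exp(-4*y)


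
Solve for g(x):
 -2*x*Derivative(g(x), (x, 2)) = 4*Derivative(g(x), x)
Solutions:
 g(x) = C1 + C2/x


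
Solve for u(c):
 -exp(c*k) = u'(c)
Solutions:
 u(c) = C1 - exp(c*k)/k


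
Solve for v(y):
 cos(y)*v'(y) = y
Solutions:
 v(y) = C1 + Integral(y/cos(y), y)


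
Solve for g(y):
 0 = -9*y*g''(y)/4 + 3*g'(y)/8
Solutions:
 g(y) = C1 + C2*y^(7/6)


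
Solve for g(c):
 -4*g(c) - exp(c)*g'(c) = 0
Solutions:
 g(c) = C1*exp(4*exp(-c))


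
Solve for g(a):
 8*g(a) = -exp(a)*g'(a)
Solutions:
 g(a) = C1*exp(8*exp(-a))


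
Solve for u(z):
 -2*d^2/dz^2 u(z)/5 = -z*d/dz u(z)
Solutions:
 u(z) = C1 + C2*erfi(sqrt(5)*z/2)


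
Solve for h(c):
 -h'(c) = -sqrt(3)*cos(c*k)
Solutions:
 h(c) = C1 + sqrt(3)*sin(c*k)/k


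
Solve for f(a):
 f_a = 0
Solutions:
 f(a) = C1


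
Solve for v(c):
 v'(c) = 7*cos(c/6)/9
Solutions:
 v(c) = C1 + 14*sin(c/6)/3


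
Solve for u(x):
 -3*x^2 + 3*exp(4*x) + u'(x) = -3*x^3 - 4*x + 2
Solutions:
 u(x) = C1 - 3*x^4/4 + x^3 - 2*x^2 + 2*x - 3*exp(4*x)/4


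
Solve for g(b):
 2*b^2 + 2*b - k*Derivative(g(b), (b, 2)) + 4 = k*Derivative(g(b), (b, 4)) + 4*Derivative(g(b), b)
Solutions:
 g(b) = C1 + C2*exp(b*(3^(1/3)*(sqrt(3)*sqrt(1 + 108/k^2) + 18/k)^(1/3)/6 - 3^(5/6)*I*(sqrt(3)*sqrt(1 + 108/k^2) + 18/k)^(1/3)/6 + 2/((-3^(1/3) + 3^(5/6)*I)*(sqrt(3)*sqrt(1 + 108/k^2) + 18/k)^(1/3)))) + C3*exp(b*(3^(1/3)*(sqrt(3)*sqrt(1 + 108/k^2) + 18/k)^(1/3)/6 + 3^(5/6)*I*(sqrt(3)*sqrt(1 + 108/k^2) + 18/k)^(1/3)/6 - 2/((3^(1/3) + 3^(5/6)*I)*(sqrt(3)*sqrt(1 + 108/k^2) + 18/k)^(1/3)))) + C4*exp(3^(1/3)*b*(-(sqrt(3)*sqrt(1 + 108/k^2) + 18/k)^(1/3) + 3^(1/3)/(sqrt(3)*sqrt(1 + 108/k^2) + 18/k)^(1/3))/3) + b^3/6 - b^2*k/8 + b^2/4 + b*k^2/16 - b*k/8 + b


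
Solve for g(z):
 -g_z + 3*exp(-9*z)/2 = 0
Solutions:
 g(z) = C1 - exp(-9*z)/6


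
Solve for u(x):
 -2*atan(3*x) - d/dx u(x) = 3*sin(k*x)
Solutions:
 u(x) = C1 - 2*x*atan(3*x) - 3*Piecewise((-cos(k*x)/k, Ne(k, 0)), (0, True)) + log(9*x^2 + 1)/3


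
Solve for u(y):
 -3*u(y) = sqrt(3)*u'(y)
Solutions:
 u(y) = C1*exp(-sqrt(3)*y)


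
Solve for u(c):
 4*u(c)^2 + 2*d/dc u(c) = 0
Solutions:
 u(c) = 1/(C1 + 2*c)


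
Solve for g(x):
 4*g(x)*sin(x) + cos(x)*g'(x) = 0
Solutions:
 g(x) = C1*cos(x)^4


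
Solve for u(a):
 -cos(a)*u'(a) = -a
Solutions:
 u(a) = C1 + Integral(a/cos(a), a)


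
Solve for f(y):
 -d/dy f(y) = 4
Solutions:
 f(y) = C1 - 4*y


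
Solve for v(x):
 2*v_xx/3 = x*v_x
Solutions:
 v(x) = C1 + C2*erfi(sqrt(3)*x/2)


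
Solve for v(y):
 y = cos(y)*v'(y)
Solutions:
 v(y) = C1 + Integral(y/cos(y), y)


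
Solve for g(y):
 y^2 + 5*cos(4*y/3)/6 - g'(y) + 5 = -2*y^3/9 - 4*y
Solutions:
 g(y) = C1 + y^4/18 + y^3/3 + 2*y^2 + 5*y + 5*sin(4*y/3)/8


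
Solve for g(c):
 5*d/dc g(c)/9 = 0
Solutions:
 g(c) = C1


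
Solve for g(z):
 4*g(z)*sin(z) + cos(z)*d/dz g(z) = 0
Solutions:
 g(z) = C1*cos(z)^4


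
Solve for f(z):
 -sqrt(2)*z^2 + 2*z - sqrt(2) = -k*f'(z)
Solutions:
 f(z) = C1 + sqrt(2)*z^3/(3*k) - z^2/k + sqrt(2)*z/k


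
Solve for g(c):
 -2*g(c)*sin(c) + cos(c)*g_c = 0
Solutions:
 g(c) = C1/cos(c)^2


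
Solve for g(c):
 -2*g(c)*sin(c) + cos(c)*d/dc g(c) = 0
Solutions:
 g(c) = C1/cos(c)^2


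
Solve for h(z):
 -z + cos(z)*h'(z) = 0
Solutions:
 h(z) = C1 + Integral(z/cos(z), z)


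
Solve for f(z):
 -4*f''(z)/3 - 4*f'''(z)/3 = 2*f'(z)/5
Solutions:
 f(z) = C1 + (C2*sin(sqrt(5)*z/10) + C3*cos(sqrt(5)*z/10))*exp(-z/2)


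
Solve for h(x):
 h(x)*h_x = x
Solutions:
 h(x) = -sqrt(C1 + x^2)
 h(x) = sqrt(C1 + x^2)


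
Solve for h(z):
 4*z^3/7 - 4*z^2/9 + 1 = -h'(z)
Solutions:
 h(z) = C1 - z^4/7 + 4*z^3/27 - z


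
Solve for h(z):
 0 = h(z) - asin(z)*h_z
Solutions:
 h(z) = C1*exp(Integral(1/asin(z), z))


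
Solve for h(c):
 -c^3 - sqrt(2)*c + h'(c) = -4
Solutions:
 h(c) = C1 + c^4/4 + sqrt(2)*c^2/2 - 4*c


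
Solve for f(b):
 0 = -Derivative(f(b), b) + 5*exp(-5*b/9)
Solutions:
 f(b) = C1 - 9*exp(-5*b/9)


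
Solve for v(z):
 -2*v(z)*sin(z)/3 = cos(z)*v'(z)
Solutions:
 v(z) = C1*cos(z)^(2/3)


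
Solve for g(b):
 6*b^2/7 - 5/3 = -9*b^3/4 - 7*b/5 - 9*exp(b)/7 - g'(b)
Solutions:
 g(b) = C1 - 9*b^4/16 - 2*b^3/7 - 7*b^2/10 + 5*b/3 - 9*exp(b)/7


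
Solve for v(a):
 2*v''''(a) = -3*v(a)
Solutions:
 v(a) = (C1*sin(6^(1/4)*a/2) + C2*cos(6^(1/4)*a/2))*exp(-6^(1/4)*a/2) + (C3*sin(6^(1/4)*a/2) + C4*cos(6^(1/4)*a/2))*exp(6^(1/4)*a/2)


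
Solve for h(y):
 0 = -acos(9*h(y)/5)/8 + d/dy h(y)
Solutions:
 Integral(1/acos(9*_y/5), (_y, h(y))) = C1 + y/8


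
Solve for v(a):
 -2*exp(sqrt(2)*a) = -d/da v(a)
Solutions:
 v(a) = C1 + sqrt(2)*exp(sqrt(2)*a)


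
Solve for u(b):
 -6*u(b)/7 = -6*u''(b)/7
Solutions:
 u(b) = C1*exp(-b) + C2*exp(b)


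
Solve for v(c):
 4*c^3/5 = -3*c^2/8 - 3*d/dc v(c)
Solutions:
 v(c) = C1 - c^4/15 - c^3/24


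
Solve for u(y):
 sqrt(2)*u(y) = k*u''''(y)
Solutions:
 u(y) = C1*exp(-2^(1/8)*y*(1/k)^(1/4)) + C2*exp(2^(1/8)*y*(1/k)^(1/4)) + C3*exp(-2^(1/8)*I*y*(1/k)^(1/4)) + C4*exp(2^(1/8)*I*y*(1/k)^(1/4))


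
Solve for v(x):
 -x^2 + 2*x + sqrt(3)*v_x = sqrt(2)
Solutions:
 v(x) = C1 + sqrt(3)*x^3/9 - sqrt(3)*x^2/3 + sqrt(6)*x/3


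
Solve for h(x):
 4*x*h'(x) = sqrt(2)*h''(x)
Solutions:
 h(x) = C1 + C2*erfi(2^(1/4)*x)
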